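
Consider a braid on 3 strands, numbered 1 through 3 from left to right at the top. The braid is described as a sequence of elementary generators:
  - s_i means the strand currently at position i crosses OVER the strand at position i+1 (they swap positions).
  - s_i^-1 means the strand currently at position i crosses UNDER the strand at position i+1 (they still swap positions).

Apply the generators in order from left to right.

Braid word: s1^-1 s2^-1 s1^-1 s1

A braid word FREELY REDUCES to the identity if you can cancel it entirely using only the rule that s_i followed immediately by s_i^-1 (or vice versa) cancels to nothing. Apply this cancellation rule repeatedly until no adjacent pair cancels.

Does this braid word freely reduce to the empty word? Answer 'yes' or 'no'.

Gen 1 (s1^-1): push. Stack: [s1^-1]
Gen 2 (s2^-1): push. Stack: [s1^-1 s2^-1]
Gen 3 (s1^-1): push. Stack: [s1^-1 s2^-1 s1^-1]
Gen 4 (s1): cancels prior s1^-1. Stack: [s1^-1 s2^-1]
Reduced word: s1^-1 s2^-1

Answer: no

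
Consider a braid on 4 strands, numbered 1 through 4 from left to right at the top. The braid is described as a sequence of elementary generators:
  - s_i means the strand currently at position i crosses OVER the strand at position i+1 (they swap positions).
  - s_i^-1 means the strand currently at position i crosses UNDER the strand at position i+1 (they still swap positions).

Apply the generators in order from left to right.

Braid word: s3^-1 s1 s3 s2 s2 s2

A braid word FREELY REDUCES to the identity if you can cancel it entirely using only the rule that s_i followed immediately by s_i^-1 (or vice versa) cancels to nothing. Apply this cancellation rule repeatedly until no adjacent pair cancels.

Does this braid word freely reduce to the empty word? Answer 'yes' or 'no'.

Gen 1 (s3^-1): push. Stack: [s3^-1]
Gen 2 (s1): push. Stack: [s3^-1 s1]
Gen 3 (s3): push. Stack: [s3^-1 s1 s3]
Gen 4 (s2): push. Stack: [s3^-1 s1 s3 s2]
Gen 5 (s2): push. Stack: [s3^-1 s1 s3 s2 s2]
Gen 6 (s2): push. Stack: [s3^-1 s1 s3 s2 s2 s2]
Reduced word: s3^-1 s1 s3 s2 s2 s2

Answer: no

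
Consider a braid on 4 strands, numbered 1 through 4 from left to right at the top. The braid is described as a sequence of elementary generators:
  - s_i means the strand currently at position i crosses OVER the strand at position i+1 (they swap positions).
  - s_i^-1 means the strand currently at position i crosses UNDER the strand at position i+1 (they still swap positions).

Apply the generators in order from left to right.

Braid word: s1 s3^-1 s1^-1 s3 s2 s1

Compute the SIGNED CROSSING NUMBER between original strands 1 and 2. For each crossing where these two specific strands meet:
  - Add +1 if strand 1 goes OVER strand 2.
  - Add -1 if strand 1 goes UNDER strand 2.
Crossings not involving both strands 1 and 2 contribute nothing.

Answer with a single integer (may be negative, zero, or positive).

Gen 1: 1 over 2. Both 1&2? yes. Contrib: +1. Sum: 1
Gen 2: crossing 3x4. Both 1&2? no. Sum: 1
Gen 3: 2 under 1. Both 1&2? yes. Contrib: +1. Sum: 2
Gen 4: crossing 4x3. Both 1&2? no. Sum: 2
Gen 5: crossing 2x3. Both 1&2? no. Sum: 2
Gen 6: crossing 1x3. Both 1&2? no. Sum: 2

Answer: 2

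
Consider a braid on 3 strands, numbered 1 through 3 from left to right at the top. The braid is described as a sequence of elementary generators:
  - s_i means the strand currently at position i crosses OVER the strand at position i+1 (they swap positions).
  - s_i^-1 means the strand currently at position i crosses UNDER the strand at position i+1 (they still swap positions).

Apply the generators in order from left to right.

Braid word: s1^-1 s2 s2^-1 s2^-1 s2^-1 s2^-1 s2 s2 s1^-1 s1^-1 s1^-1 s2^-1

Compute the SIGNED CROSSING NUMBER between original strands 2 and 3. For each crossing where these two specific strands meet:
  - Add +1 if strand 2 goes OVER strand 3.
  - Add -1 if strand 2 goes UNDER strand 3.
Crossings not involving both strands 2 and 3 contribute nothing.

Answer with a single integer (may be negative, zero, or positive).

Answer: -1

Derivation:
Gen 1: crossing 1x2. Both 2&3? no. Sum: 0
Gen 2: crossing 1x3. Both 2&3? no. Sum: 0
Gen 3: crossing 3x1. Both 2&3? no. Sum: 0
Gen 4: crossing 1x3. Both 2&3? no. Sum: 0
Gen 5: crossing 3x1. Both 2&3? no. Sum: 0
Gen 6: crossing 1x3. Both 2&3? no. Sum: 0
Gen 7: crossing 3x1. Both 2&3? no. Sum: 0
Gen 8: crossing 1x3. Both 2&3? no. Sum: 0
Gen 9: 2 under 3. Both 2&3? yes. Contrib: -1. Sum: -1
Gen 10: 3 under 2. Both 2&3? yes. Contrib: +1. Sum: 0
Gen 11: 2 under 3. Both 2&3? yes. Contrib: -1. Sum: -1
Gen 12: crossing 2x1. Both 2&3? no. Sum: -1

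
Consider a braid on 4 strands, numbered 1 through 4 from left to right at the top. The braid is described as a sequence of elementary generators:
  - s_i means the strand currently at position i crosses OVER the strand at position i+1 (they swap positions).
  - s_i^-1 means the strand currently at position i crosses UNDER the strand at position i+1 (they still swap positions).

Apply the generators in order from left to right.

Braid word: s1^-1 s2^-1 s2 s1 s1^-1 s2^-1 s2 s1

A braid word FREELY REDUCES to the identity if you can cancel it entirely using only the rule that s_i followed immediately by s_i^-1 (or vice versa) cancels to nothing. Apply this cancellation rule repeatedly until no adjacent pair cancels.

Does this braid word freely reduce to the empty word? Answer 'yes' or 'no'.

Gen 1 (s1^-1): push. Stack: [s1^-1]
Gen 2 (s2^-1): push. Stack: [s1^-1 s2^-1]
Gen 3 (s2): cancels prior s2^-1. Stack: [s1^-1]
Gen 4 (s1): cancels prior s1^-1. Stack: []
Gen 5 (s1^-1): push. Stack: [s1^-1]
Gen 6 (s2^-1): push. Stack: [s1^-1 s2^-1]
Gen 7 (s2): cancels prior s2^-1. Stack: [s1^-1]
Gen 8 (s1): cancels prior s1^-1. Stack: []
Reduced word: (empty)

Answer: yes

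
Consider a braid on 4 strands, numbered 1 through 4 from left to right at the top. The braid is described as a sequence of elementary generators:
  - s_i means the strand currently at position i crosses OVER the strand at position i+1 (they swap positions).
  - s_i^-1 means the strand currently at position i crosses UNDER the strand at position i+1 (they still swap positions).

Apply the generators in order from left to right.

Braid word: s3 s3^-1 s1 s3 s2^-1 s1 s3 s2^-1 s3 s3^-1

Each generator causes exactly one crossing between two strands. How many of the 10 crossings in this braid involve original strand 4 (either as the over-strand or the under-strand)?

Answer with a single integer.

Gen 1: crossing 3x4. Involves strand 4? yes. Count so far: 1
Gen 2: crossing 4x3. Involves strand 4? yes. Count so far: 2
Gen 3: crossing 1x2. Involves strand 4? no. Count so far: 2
Gen 4: crossing 3x4. Involves strand 4? yes. Count so far: 3
Gen 5: crossing 1x4. Involves strand 4? yes. Count so far: 4
Gen 6: crossing 2x4. Involves strand 4? yes. Count so far: 5
Gen 7: crossing 1x3. Involves strand 4? no. Count so far: 5
Gen 8: crossing 2x3. Involves strand 4? no. Count so far: 5
Gen 9: crossing 2x1. Involves strand 4? no. Count so far: 5
Gen 10: crossing 1x2. Involves strand 4? no. Count so far: 5

Answer: 5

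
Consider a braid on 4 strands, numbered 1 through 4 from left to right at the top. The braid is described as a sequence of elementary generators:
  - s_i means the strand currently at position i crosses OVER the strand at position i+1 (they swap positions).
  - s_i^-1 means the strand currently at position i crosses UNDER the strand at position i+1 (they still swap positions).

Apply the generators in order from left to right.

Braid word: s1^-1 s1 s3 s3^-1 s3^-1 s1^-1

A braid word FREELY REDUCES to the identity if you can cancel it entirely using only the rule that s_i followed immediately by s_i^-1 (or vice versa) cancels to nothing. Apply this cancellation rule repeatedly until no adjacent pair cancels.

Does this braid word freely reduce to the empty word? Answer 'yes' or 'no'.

Answer: no

Derivation:
Gen 1 (s1^-1): push. Stack: [s1^-1]
Gen 2 (s1): cancels prior s1^-1. Stack: []
Gen 3 (s3): push. Stack: [s3]
Gen 4 (s3^-1): cancels prior s3. Stack: []
Gen 5 (s3^-1): push. Stack: [s3^-1]
Gen 6 (s1^-1): push. Stack: [s3^-1 s1^-1]
Reduced word: s3^-1 s1^-1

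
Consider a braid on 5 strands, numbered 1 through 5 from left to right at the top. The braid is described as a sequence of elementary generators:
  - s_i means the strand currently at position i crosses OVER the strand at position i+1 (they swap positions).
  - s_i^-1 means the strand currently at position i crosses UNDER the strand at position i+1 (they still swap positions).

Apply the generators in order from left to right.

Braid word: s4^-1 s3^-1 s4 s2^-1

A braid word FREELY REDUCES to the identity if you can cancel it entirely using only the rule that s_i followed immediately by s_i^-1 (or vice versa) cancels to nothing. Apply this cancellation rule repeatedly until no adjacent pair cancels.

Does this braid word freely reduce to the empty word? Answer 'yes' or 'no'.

Answer: no

Derivation:
Gen 1 (s4^-1): push. Stack: [s4^-1]
Gen 2 (s3^-1): push. Stack: [s4^-1 s3^-1]
Gen 3 (s4): push. Stack: [s4^-1 s3^-1 s4]
Gen 4 (s2^-1): push. Stack: [s4^-1 s3^-1 s4 s2^-1]
Reduced word: s4^-1 s3^-1 s4 s2^-1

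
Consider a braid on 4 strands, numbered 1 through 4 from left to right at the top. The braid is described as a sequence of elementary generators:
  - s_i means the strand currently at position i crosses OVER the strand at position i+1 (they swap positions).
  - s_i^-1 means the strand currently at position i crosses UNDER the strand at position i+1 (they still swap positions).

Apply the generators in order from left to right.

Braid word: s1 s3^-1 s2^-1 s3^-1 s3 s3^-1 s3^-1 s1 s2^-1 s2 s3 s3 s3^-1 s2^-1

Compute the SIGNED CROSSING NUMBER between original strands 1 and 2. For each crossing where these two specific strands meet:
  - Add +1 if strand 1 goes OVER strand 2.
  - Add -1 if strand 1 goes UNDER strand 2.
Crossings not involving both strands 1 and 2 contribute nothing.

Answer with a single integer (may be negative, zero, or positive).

Gen 1: 1 over 2. Both 1&2? yes. Contrib: +1. Sum: 1
Gen 2: crossing 3x4. Both 1&2? no. Sum: 1
Gen 3: crossing 1x4. Both 1&2? no. Sum: 1
Gen 4: crossing 1x3. Both 1&2? no. Sum: 1
Gen 5: crossing 3x1. Both 1&2? no. Sum: 1
Gen 6: crossing 1x3. Both 1&2? no. Sum: 1
Gen 7: crossing 3x1. Both 1&2? no. Sum: 1
Gen 8: crossing 2x4. Both 1&2? no. Sum: 1
Gen 9: 2 under 1. Both 1&2? yes. Contrib: +1. Sum: 2
Gen 10: 1 over 2. Both 1&2? yes. Contrib: +1. Sum: 3
Gen 11: crossing 1x3. Both 1&2? no. Sum: 3
Gen 12: crossing 3x1. Both 1&2? no. Sum: 3
Gen 13: crossing 1x3. Both 1&2? no. Sum: 3
Gen 14: crossing 2x3. Both 1&2? no. Sum: 3

Answer: 3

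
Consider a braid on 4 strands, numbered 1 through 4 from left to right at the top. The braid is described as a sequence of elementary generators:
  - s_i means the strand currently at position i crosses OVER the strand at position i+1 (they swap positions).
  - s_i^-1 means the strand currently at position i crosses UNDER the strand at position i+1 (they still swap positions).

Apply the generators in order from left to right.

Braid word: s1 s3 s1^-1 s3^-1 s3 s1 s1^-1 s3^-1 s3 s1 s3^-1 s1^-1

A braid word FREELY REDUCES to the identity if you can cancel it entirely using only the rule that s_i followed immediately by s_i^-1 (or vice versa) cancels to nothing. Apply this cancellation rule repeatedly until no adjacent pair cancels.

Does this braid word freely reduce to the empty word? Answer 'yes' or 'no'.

Answer: yes

Derivation:
Gen 1 (s1): push. Stack: [s1]
Gen 2 (s3): push. Stack: [s1 s3]
Gen 3 (s1^-1): push. Stack: [s1 s3 s1^-1]
Gen 4 (s3^-1): push. Stack: [s1 s3 s1^-1 s3^-1]
Gen 5 (s3): cancels prior s3^-1. Stack: [s1 s3 s1^-1]
Gen 6 (s1): cancels prior s1^-1. Stack: [s1 s3]
Gen 7 (s1^-1): push. Stack: [s1 s3 s1^-1]
Gen 8 (s3^-1): push. Stack: [s1 s3 s1^-1 s3^-1]
Gen 9 (s3): cancels prior s3^-1. Stack: [s1 s3 s1^-1]
Gen 10 (s1): cancels prior s1^-1. Stack: [s1 s3]
Gen 11 (s3^-1): cancels prior s3. Stack: [s1]
Gen 12 (s1^-1): cancels prior s1. Stack: []
Reduced word: (empty)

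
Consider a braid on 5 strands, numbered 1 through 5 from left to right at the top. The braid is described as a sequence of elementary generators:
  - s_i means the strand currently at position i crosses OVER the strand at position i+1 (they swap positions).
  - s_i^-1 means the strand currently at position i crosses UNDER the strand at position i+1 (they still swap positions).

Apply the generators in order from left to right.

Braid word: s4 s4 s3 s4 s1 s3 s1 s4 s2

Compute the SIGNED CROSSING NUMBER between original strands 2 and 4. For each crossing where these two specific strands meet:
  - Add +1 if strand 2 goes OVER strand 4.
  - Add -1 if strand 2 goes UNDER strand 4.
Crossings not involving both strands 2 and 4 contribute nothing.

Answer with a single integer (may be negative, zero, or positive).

Gen 1: crossing 4x5. Both 2&4? no. Sum: 0
Gen 2: crossing 5x4. Both 2&4? no. Sum: 0
Gen 3: crossing 3x4. Both 2&4? no. Sum: 0
Gen 4: crossing 3x5. Both 2&4? no. Sum: 0
Gen 5: crossing 1x2. Both 2&4? no. Sum: 0
Gen 6: crossing 4x5. Both 2&4? no. Sum: 0
Gen 7: crossing 2x1. Both 2&4? no. Sum: 0
Gen 8: crossing 4x3. Both 2&4? no. Sum: 0
Gen 9: crossing 2x5. Both 2&4? no. Sum: 0

Answer: 0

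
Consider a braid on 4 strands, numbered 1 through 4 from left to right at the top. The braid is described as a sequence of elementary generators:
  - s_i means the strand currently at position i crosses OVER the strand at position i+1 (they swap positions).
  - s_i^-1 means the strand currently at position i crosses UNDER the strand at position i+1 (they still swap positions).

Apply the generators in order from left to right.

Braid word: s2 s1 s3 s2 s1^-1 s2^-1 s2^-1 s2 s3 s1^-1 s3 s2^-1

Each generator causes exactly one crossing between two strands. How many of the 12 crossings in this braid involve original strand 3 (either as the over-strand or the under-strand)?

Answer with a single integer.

Gen 1: crossing 2x3. Involves strand 3? yes. Count so far: 1
Gen 2: crossing 1x3. Involves strand 3? yes. Count so far: 2
Gen 3: crossing 2x4. Involves strand 3? no. Count so far: 2
Gen 4: crossing 1x4. Involves strand 3? no. Count so far: 2
Gen 5: crossing 3x4. Involves strand 3? yes. Count so far: 3
Gen 6: crossing 3x1. Involves strand 3? yes. Count so far: 4
Gen 7: crossing 1x3. Involves strand 3? yes. Count so far: 5
Gen 8: crossing 3x1. Involves strand 3? yes. Count so far: 6
Gen 9: crossing 3x2. Involves strand 3? yes. Count so far: 7
Gen 10: crossing 4x1. Involves strand 3? no. Count so far: 7
Gen 11: crossing 2x3. Involves strand 3? yes. Count so far: 8
Gen 12: crossing 4x3. Involves strand 3? yes. Count so far: 9

Answer: 9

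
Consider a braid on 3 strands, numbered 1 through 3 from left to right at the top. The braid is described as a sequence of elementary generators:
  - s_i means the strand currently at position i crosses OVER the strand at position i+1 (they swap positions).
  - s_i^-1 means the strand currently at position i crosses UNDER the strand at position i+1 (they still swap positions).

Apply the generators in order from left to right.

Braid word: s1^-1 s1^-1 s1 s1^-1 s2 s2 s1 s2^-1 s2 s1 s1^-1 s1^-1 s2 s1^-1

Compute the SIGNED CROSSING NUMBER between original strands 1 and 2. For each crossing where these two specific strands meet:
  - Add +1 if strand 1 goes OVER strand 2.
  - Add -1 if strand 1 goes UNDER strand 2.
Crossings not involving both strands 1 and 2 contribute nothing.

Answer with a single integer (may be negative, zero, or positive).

Answer: 2

Derivation:
Gen 1: 1 under 2. Both 1&2? yes. Contrib: -1. Sum: -1
Gen 2: 2 under 1. Both 1&2? yes. Contrib: +1. Sum: 0
Gen 3: 1 over 2. Both 1&2? yes. Contrib: +1. Sum: 1
Gen 4: 2 under 1. Both 1&2? yes. Contrib: +1. Sum: 2
Gen 5: crossing 2x3. Both 1&2? no. Sum: 2
Gen 6: crossing 3x2. Both 1&2? no. Sum: 2
Gen 7: 1 over 2. Both 1&2? yes. Contrib: +1. Sum: 3
Gen 8: crossing 1x3. Both 1&2? no. Sum: 3
Gen 9: crossing 3x1. Both 1&2? no. Sum: 3
Gen 10: 2 over 1. Both 1&2? yes. Contrib: -1. Sum: 2
Gen 11: 1 under 2. Both 1&2? yes. Contrib: -1. Sum: 1
Gen 12: 2 under 1. Both 1&2? yes. Contrib: +1. Sum: 2
Gen 13: crossing 2x3. Both 1&2? no. Sum: 2
Gen 14: crossing 1x3. Both 1&2? no. Sum: 2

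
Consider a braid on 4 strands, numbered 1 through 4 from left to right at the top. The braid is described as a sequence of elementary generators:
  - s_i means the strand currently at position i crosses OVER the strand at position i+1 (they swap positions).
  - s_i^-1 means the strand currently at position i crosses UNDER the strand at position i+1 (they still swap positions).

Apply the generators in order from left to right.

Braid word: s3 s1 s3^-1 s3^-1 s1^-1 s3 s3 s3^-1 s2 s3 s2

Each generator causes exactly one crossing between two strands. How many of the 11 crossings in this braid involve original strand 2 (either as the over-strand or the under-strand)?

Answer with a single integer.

Gen 1: crossing 3x4. Involves strand 2? no. Count so far: 0
Gen 2: crossing 1x2. Involves strand 2? yes. Count so far: 1
Gen 3: crossing 4x3. Involves strand 2? no. Count so far: 1
Gen 4: crossing 3x4. Involves strand 2? no. Count so far: 1
Gen 5: crossing 2x1. Involves strand 2? yes. Count so far: 2
Gen 6: crossing 4x3. Involves strand 2? no. Count so far: 2
Gen 7: crossing 3x4. Involves strand 2? no. Count so far: 2
Gen 8: crossing 4x3. Involves strand 2? no. Count so far: 2
Gen 9: crossing 2x3. Involves strand 2? yes. Count so far: 3
Gen 10: crossing 2x4. Involves strand 2? yes. Count so far: 4
Gen 11: crossing 3x4. Involves strand 2? no. Count so far: 4

Answer: 4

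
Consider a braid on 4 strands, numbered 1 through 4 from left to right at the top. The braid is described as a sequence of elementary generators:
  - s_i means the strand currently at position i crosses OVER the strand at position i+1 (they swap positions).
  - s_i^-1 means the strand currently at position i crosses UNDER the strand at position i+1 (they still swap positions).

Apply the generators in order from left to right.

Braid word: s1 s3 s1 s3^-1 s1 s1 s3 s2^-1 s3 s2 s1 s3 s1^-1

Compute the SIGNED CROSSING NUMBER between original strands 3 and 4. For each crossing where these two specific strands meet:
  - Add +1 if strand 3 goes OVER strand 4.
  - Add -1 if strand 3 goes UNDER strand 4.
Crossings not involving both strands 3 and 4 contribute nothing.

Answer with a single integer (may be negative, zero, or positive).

Answer: 2

Derivation:
Gen 1: crossing 1x2. Both 3&4? no. Sum: 0
Gen 2: 3 over 4. Both 3&4? yes. Contrib: +1. Sum: 1
Gen 3: crossing 2x1. Both 3&4? no. Sum: 1
Gen 4: 4 under 3. Both 3&4? yes. Contrib: +1. Sum: 2
Gen 5: crossing 1x2. Both 3&4? no. Sum: 2
Gen 6: crossing 2x1. Both 3&4? no. Sum: 2
Gen 7: 3 over 4. Both 3&4? yes. Contrib: +1. Sum: 3
Gen 8: crossing 2x4. Both 3&4? no. Sum: 3
Gen 9: crossing 2x3. Both 3&4? no. Sum: 3
Gen 10: 4 over 3. Both 3&4? yes. Contrib: -1. Sum: 2
Gen 11: crossing 1x3. Both 3&4? no. Sum: 2
Gen 12: crossing 4x2. Both 3&4? no. Sum: 2
Gen 13: crossing 3x1. Both 3&4? no. Sum: 2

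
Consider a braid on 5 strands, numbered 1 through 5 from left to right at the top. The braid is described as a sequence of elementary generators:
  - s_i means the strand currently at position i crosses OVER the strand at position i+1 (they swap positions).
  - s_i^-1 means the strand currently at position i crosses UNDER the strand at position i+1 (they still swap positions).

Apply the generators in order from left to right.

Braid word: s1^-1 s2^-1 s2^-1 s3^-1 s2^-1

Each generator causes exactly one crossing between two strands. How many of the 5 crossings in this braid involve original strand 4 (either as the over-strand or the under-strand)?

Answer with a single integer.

Answer: 2

Derivation:
Gen 1: crossing 1x2. Involves strand 4? no. Count so far: 0
Gen 2: crossing 1x3. Involves strand 4? no. Count so far: 0
Gen 3: crossing 3x1. Involves strand 4? no. Count so far: 0
Gen 4: crossing 3x4. Involves strand 4? yes. Count so far: 1
Gen 5: crossing 1x4. Involves strand 4? yes. Count so far: 2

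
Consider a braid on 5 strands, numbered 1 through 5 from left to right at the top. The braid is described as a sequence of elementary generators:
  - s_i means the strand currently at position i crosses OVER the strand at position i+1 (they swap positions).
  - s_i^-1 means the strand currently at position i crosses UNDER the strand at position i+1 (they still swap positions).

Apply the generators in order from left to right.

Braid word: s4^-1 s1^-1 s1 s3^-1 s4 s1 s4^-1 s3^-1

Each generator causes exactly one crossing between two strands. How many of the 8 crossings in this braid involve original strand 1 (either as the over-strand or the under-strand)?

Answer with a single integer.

Gen 1: crossing 4x5. Involves strand 1? no. Count so far: 0
Gen 2: crossing 1x2. Involves strand 1? yes. Count so far: 1
Gen 3: crossing 2x1. Involves strand 1? yes. Count so far: 2
Gen 4: crossing 3x5. Involves strand 1? no. Count so far: 2
Gen 5: crossing 3x4. Involves strand 1? no. Count so far: 2
Gen 6: crossing 1x2. Involves strand 1? yes. Count so far: 3
Gen 7: crossing 4x3. Involves strand 1? no. Count so far: 3
Gen 8: crossing 5x3. Involves strand 1? no. Count so far: 3

Answer: 3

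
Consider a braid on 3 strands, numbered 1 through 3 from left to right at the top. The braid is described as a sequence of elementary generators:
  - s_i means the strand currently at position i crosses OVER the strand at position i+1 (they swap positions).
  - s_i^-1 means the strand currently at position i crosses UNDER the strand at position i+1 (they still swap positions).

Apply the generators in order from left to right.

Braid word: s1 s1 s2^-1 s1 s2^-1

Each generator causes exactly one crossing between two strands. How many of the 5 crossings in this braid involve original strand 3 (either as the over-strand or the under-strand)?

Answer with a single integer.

Gen 1: crossing 1x2. Involves strand 3? no. Count so far: 0
Gen 2: crossing 2x1. Involves strand 3? no. Count so far: 0
Gen 3: crossing 2x3. Involves strand 3? yes. Count so far: 1
Gen 4: crossing 1x3. Involves strand 3? yes. Count so far: 2
Gen 5: crossing 1x2. Involves strand 3? no. Count so far: 2

Answer: 2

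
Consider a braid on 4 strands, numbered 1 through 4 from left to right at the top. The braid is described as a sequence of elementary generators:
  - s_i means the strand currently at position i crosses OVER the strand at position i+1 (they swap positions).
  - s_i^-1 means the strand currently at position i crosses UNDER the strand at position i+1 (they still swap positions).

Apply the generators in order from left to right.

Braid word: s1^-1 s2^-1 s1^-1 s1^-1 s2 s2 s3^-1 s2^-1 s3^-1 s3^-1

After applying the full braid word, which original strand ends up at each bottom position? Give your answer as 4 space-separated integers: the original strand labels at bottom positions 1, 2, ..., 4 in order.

Gen 1 (s1^-1): strand 1 crosses under strand 2. Perm now: [2 1 3 4]
Gen 2 (s2^-1): strand 1 crosses under strand 3. Perm now: [2 3 1 4]
Gen 3 (s1^-1): strand 2 crosses under strand 3. Perm now: [3 2 1 4]
Gen 4 (s1^-1): strand 3 crosses under strand 2. Perm now: [2 3 1 4]
Gen 5 (s2): strand 3 crosses over strand 1. Perm now: [2 1 3 4]
Gen 6 (s2): strand 1 crosses over strand 3. Perm now: [2 3 1 4]
Gen 7 (s3^-1): strand 1 crosses under strand 4. Perm now: [2 3 4 1]
Gen 8 (s2^-1): strand 3 crosses under strand 4. Perm now: [2 4 3 1]
Gen 9 (s3^-1): strand 3 crosses under strand 1. Perm now: [2 4 1 3]
Gen 10 (s3^-1): strand 1 crosses under strand 3. Perm now: [2 4 3 1]

Answer: 2 4 3 1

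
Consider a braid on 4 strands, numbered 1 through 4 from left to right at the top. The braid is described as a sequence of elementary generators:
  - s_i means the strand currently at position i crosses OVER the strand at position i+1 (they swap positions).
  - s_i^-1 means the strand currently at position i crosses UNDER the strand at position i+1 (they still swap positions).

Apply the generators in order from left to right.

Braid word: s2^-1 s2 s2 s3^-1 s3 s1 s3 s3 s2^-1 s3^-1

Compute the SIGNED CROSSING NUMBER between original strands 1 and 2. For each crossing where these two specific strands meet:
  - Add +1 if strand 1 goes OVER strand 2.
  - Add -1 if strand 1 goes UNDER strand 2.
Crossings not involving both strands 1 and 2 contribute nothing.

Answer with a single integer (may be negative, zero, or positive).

Answer: -1

Derivation:
Gen 1: crossing 2x3. Both 1&2? no. Sum: 0
Gen 2: crossing 3x2. Both 1&2? no. Sum: 0
Gen 3: crossing 2x3. Both 1&2? no. Sum: 0
Gen 4: crossing 2x4. Both 1&2? no. Sum: 0
Gen 5: crossing 4x2. Both 1&2? no. Sum: 0
Gen 6: crossing 1x3. Both 1&2? no. Sum: 0
Gen 7: crossing 2x4. Both 1&2? no. Sum: 0
Gen 8: crossing 4x2. Both 1&2? no. Sum: 0
Gen 9: 1 under 2. Both 1&2? yes. Contrib: -1. Sum: -1
Gen 10: crossing 1x4. Both 1&2? no. Sum: -1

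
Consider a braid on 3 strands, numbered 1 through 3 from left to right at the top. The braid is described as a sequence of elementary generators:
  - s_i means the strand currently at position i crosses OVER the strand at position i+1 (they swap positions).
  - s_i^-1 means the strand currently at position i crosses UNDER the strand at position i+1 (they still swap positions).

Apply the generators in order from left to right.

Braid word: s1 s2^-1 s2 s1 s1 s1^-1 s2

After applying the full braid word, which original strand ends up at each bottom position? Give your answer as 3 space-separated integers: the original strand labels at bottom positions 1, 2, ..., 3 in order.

Gen 1 (s1): strand 1 crosses over strand 2. Perm now: [2 1 3]
Gen 2 (s2^-1): strand 1 crosses under strand 3. Perm now: [2 3 1]
Gen 3 (s2): strand 3 crosses over strand 1. Perm now: [2 1 3]
Gen 4 (s1): strand 2 crosses over strand 1. Perm now: [1 2 3]
Gen 5 (s1): strand 1 crosses over strand 2. Perm now: [2 1 3]
Gen 6 (s1^-1): strand 2 crosses under strand 1. Perm now: [1 2 3]
Gen 7 (s2): strand 2 crosses over strand 3. Perm now: [1 3 2]

Answer: 1 3 2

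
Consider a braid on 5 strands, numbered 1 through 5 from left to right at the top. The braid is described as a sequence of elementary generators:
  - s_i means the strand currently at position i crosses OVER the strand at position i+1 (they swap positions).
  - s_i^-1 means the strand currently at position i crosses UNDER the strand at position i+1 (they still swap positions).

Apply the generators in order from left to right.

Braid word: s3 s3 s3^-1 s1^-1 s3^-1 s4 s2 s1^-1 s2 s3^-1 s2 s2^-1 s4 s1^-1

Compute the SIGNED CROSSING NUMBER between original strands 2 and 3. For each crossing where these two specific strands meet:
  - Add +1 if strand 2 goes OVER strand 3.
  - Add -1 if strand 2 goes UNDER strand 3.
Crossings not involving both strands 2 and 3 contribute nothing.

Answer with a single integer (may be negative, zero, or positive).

Gen 1: crossing 3x4. Both 2&3? no. Sum: 0
Gen 2: crossing 4x3. Both 2&3? no. Sum: 0
Gen 3: crossing 3x4. Both 2&3? no. Sum: 0
Gen 4: crossing 1x2. Both 2&3? no. Sum: 0
Gen 5: crossing 4x3. Both 2&3? no. Sum: 0
Gen 6: crossing 4x5. Both 2&3? no. Sum: 0
Gen 7: crossing 1x3. Both 2&3? no. Sum: 0
Gen 8: 2 under 3. Both 2&3? yes. Contrib: -1. Sum: -1
Gen 9: crossing 2x1. Both 2&3? no. Sum: -1
Gen 10: crossing 2x5. Both 2&3? no. Sum: -1
Gen 11: crossing 1x5. Both 2&3? no. Sum: -1
Gen 12: crossing 5x1. Both 2&3? no. Sum: -1
Gen 13: crossing 2x4. Both 2&3? no. Sum: -1
Gen 14: crossing 3x1. Both 2&3? no. Sum: -1

Answer: -1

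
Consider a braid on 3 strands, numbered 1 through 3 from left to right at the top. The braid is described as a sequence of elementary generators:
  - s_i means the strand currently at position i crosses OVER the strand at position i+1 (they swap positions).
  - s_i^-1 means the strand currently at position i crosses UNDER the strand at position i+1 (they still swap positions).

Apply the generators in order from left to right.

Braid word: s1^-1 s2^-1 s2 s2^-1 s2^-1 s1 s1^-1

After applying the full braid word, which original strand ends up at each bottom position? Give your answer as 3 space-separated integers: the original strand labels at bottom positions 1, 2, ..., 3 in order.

Gen 1 (s1^-1): strand 1 crosses under strand 2. Perm now: [2 1 3]
Gen 2 (s2^-1): strand 1 crosses under strand 3. Perm now: [2 3 1]
Gen 3 (s2): strand 3 crosses over strand 1. Perm now: [2 1 3]
Gen 4 (s2^-1): strand 1 crosses under strand 3. Perm now: [2 3 1]
Gen 5 (s2^-1): strand 3 crosses under strand 1. Perm now: [2 1 3]
Gen 6 (s1): strand 2 crosses over strand 1. Perm now: [1 2 3]
Gen 7 (s1^-1): strand 1 crosses under strand 2. Perm now: [2 1 3]

Answer: 2 1 3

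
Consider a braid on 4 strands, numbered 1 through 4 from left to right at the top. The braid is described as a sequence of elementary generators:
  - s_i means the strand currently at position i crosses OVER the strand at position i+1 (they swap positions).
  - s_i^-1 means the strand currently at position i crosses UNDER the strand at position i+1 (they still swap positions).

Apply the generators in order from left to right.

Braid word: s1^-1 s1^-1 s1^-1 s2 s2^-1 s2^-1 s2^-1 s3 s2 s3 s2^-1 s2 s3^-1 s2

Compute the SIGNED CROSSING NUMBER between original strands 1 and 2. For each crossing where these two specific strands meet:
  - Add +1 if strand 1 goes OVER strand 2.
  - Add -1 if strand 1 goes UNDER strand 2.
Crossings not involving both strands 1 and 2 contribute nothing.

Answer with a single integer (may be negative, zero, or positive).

Answer: -1

Derivation:
Gen 1: 1 under 2. Both 1&2? yes. Contrib: -1. Sum: -1
Gen 2: 2 under 1. Both 1&2? yes. Contrib: +1. Sum: 0
Gen 3: 1 under 2. Both 1&2? yes. Contrib: -1. Sum: -1
Gen 4: crossing 1x3. Both 1&2? no. Sum: -1
Gen 5: crossing 3x1. Both 1&2? no. Sum: -1
Gen 6: crossing 1x3. Both 1&2? no. Sum: -1
Gen 7: crossing 3x1. Both 1&2? no. Sum: -1
Gen 8: crossing 3x4. Both 1&2? no. Sum: -1
Gen 9: crossing 1x4. Both 1&2? no. Sum: -1
Gen 10: crossing 1x3. Both 1&2? no. Sum: -1
Gen 11: crossing 4x3. Both 1&2? no. Sum: -1
Gen 12: crossing 3x4. Both 1&2? no. Sum: -1
Gen 13: crossing 3x1. Both 1&2? no. Sum: -1
Gen 14: crossing 4x1. Both 1&2? no. Sum: -1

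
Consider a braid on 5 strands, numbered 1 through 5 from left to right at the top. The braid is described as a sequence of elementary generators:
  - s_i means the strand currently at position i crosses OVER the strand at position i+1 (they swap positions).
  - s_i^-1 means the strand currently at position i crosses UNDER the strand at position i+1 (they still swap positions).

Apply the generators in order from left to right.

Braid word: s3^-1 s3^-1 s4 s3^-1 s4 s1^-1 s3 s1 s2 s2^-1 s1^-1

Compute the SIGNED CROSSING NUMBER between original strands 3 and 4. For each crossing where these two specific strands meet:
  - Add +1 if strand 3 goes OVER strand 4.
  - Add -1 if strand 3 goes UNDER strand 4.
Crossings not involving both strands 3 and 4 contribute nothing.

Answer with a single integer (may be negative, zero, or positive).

Gen 1: 3 under 4. Both 3&4? yes. Contrib: -1. Sum: -1
Gen 2: 4 under 3. Both 3&4? yes. Contrib: +1. Sum: 0
Gen 3: crossing 4x5. Both 3&4? no. Sum: 0
Gen 4: crossing 3x5. Both 3&4? no. Sum: 0
Gen 5: 3 over 4. Both 3&4? yes. Contrib: +1. Sum: 1
Gen 6: crossing 1x2. Both 3&4? no. Sum: 1
Gen 7: crossing 5x4. Both 3&4? no. Sum: 1
Gen 8: crossing 2x1. Both 3&4? no. Sum: 1
Gen 9: crossing 2x4. Both 3&4? no. Sum: 1
Gen 10: crossing 4x2. Both 3&4? no. Sum: 1
Gen 11: crossing 1x2. Both 3&4? no. Sum: 1

Answer: 1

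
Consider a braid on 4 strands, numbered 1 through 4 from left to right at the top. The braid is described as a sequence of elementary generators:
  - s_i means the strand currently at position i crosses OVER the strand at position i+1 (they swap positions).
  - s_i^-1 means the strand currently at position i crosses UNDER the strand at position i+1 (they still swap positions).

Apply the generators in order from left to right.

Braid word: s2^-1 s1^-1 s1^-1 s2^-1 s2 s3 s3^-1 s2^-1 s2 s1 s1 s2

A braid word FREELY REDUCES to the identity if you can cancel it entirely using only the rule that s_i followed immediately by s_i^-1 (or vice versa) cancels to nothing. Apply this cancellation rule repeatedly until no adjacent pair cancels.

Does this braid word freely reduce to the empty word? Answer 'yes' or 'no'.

Gen 1 (s2^-1): push. Stack: [s2^-1]
Gen 2 (s1^-1): push. Stack: [s2^-1 s1^-1]
Gen 3 (s1^-1): push. Stack: [s2^-1 s1^-1 s1^-1]
Gen 4 (s2^-1): push. Stack: [s2^-1 s1^-1 s1^-1 s2^-1]
Gen 5 (s2): cancels prior s2^-1. Stack: [s2^-1 s1^-1 s1^-1]
Gen 6 (s3): push. Stack: [s2^-1 s1^-1 s1^-1 s3]
Gen 7 (s3^-1): cancels prior s3. Stack: [s2^-1 s1^-1 s1^-1]
Gen 8 (s2^-1): push. Stack: [s2^-1 s1^-1 s1^-1 s2^-1]
Gen 9 (s2): cancels prior s2^-1. Stack: [s2^-1 s1^-1 s1^-1]
Gen 10 (s1): cancels prior s1^-1. Stack: [s2^-1 s1^-1]
Gen 11 (s1): cancels prior s1^-1. Stack: [s2^-1]
Gen 12 (s2): cancels prior s2^-1. Stack: []
Reduced word: (empty)

Answer: yes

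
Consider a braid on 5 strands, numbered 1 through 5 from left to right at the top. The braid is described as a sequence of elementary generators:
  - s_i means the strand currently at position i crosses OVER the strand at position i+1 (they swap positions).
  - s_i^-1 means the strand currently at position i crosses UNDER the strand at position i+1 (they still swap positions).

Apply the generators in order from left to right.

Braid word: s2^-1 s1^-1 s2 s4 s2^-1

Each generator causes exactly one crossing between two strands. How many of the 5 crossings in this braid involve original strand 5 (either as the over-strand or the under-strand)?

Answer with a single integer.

Gen 1: crossing 2x3. Involves strand 5? no. Count so far: 0
Gen 2: crossing 1x3. Involves strand 5? no. Count so far: 0
Gen 3: crossing 1x2. Involves strand 5? no. Count so far: 0
Gen 4: crossing 4x5. Involves strand 5? yes. Count so far: 1
Gen 5: crossing 2x1. Involves strand 5? no. Count so far: 1

Answer: 1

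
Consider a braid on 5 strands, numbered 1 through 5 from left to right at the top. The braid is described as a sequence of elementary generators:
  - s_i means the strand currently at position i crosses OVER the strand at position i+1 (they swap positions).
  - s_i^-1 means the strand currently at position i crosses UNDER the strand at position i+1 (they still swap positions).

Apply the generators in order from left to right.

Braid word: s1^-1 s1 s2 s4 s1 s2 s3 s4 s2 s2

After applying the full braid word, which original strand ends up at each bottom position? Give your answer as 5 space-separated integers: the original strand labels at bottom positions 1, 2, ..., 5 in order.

Gen 1 (s1^-1): strand 1 crosses under strand 2. Perm now: [2 1 3 4 5]
Gen 2 (s1): strand 2 crosses over strand 1. Perm now: [1 2 3 4 5]
Gen 3 (s2): strand 2 crosses over strand 3. Perm now: [1 3 2 4 5]
Gen 4 (s4): strand 4 crosses over strand 5. Perm now: [1 3 2 5 4]
Gen 5 (s1): strand 1 crosses over strand 3. Perm now: [3 1 2 5 4]
Gen 6 (s2): strand 1 crosses over strand 2. Perm now: [3 2 1 5 4]
Gen 7 (s3): strand 1 crosses over strand 5. Perm now: [3 2 5 1 4]
Gen 8 (s4): strand 1 crosses over strand 4. Perm now: [3 2 5 4 1]
Gen 9 (s2): strand 2 crosses over strand 5. Perm now: [3 5 2 4 1]
Gen 10 (s2): strand 5 crosses over strand 2. Perm now: [3 2 5 4 1]

Answer: 3 2 5 4 1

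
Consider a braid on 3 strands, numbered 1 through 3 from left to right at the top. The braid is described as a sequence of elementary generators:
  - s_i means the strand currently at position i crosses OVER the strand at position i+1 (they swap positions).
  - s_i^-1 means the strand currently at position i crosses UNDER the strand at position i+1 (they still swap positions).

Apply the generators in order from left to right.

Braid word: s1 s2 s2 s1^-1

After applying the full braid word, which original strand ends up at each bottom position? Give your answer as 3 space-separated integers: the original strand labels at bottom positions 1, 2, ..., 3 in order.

Answer: 1 2 3

Derivation:
Gen 1 (s1): strand 1 crosses over strand 2. Perm now: [2 1 3]
Gen 2 (s2): strand 1 crosses over strand 3. Perm now: [2 3 1]
Gen 3 (s2): strand 3 crosses over strand 1. Perm now: [2 1 3]
Gen 4 (s1^-1): strand 2 crosses under strand 1. Perm now: [1 2 3]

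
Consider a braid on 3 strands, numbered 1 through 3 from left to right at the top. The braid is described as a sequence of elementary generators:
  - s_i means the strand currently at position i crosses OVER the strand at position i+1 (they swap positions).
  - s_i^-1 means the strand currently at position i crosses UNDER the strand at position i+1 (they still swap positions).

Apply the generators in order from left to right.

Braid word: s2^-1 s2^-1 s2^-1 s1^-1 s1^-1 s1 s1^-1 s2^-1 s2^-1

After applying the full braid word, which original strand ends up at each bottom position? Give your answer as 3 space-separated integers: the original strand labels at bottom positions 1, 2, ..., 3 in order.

Gen 1 (s2^-1): strand 2 crosses under strand 3. Perm now: [1 3 2]
Gen 2 (s2^-1): strand 3 crosses under strand 2. Perm now: [1 2 3]
Gen 3 (s2^-1): strand 2 crosses under strand 3. Perm now: [1 3 2]
Gen 4 (s1^-1): strand 1 crosses under strand 3. Perm now: [3 1 2]
Gen 5 (s1^-1): strand 3 crosses under strand 1. Perm now: [1 3 2]
Gen 6 (s1): strand 1 crosses over strand 3. Perm now: [3 1 2]
Gen 7 (s1^-1): strand 3 crosses under strand 1. Perm now: [1 3 2]
Gen 8 (s2^-1): strand 3 crosses under strand 2. Perm now: [1 2 3]
Gen 9 (s2^-1): strand 2 crosses under strand 3. Perm now: [1 3 2]

Answer: 1 3 2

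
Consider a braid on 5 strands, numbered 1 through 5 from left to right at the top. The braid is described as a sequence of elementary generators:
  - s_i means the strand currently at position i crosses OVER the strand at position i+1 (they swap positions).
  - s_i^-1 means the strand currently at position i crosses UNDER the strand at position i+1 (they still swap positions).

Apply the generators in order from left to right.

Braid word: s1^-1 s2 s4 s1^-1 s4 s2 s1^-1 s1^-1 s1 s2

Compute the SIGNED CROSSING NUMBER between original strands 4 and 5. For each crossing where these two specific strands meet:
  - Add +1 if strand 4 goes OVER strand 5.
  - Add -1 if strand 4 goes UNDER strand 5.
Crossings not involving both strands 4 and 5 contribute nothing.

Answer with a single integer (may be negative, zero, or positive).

Answer: 0

Derivation:
Gen 1: crossing 1x2. Both 4&5? no. Sum: 0
Gen 2: crossing 1x3. Both 4&5? no. Sum: 0
Gen 3: 4 over 5. Both 4&5? yes. Contrib: +1. Sum: 1
Gen 4: crossing 2x3. Both 4&5? no. Sum: 1
Gen 5: 5 over 4. Both 4&5? yes. Contrib: -1. Sum: 0
Gen 6: crossing 2x1. Both 4&5? no. Sum: 0
Gen 7: crossing 3x1. Both 4&5? no. Sum: 0
Gen 8: crossing 1x3. Both 4&5? no. Sum: 0
Gen 9: crossing 3x1. Both 4&5? no. Sum: 0
Gen 10: crossing 3x2. Both 4&5? no. Sum: 0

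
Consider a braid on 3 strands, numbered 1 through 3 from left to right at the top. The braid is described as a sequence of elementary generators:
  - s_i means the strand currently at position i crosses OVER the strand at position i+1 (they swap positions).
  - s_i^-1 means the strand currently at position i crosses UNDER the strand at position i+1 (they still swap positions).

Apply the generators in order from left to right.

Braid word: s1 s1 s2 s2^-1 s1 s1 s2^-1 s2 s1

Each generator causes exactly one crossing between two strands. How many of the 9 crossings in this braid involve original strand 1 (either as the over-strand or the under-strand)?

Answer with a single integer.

Answer: 5

Derivation:
Gen 1: crossing 1x2. Involves strand 1? yes. Count so far: 1
Gen 2: crossing 2x1. Involves strand 1? yes. Count so far: 2
Gen 3: crossing 2x3. Involves strand 1? no. Count so far: 2
Gen 4: crossing 3x2. Involves strand 1? no. Count so far: 2
Gen 5: crossing 1x2. Involves strand 1? yes. Count so far: 3
Gen 6: crossing 2x1. Involves strand 1? yes. Count so far: 4
Gen 7: crossing 2x3. Involves strand 1? no. Count so far: 4
Gen 8: crossing 3x2. Involves strand 1? no. Count so far: 4
Gen 9: crossing 1x2. Involves strand 1? yes. Count so far: 5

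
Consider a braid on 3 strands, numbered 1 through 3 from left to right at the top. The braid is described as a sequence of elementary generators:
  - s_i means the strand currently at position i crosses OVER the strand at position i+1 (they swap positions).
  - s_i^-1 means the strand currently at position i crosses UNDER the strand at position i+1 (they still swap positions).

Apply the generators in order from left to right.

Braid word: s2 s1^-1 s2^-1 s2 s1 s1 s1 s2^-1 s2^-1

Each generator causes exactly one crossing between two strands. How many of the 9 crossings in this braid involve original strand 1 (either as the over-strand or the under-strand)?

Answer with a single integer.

Answer: 6

Derivation:
Gen 1: crossing 2x3. Involves strand 1? no. Count so far: 0
Gen 2: crossing 1x3. Involves strand 1? yes. Count so far: 1
Gen 3: crossing 1x2. Involves strand 1? yes. Count so far: 2
Gen 4: crossing 2x1. Involves strand 1? yes. Count so far: 3
Gen 5: crossing 3x1. Involves strand 1? yes. Count so far: 4
Gen 6: crossing 1x3. Involves strand 1? yes. Count so far: 5
Gen 7: crossing 3x1. Involves strand 1? yes. Count so far: 6
Gen 8: crossing 3x2. Involves strand 1? no. Count so far: 6
Gen 9: crossing 2x3. Involves strand 1? no. Count so far: 6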